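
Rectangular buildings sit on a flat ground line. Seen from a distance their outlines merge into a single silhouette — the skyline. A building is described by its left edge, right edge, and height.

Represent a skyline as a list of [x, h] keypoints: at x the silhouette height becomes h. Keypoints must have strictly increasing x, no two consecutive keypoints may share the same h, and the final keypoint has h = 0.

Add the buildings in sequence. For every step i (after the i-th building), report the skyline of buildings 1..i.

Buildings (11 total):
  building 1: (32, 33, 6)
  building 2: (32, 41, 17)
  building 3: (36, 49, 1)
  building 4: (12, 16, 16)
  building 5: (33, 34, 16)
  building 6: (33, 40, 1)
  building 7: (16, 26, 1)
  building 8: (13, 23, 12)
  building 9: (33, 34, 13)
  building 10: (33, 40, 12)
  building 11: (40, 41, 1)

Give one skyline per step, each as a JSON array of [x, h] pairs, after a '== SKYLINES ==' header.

== SKYLINES ==
[[32,6],[33,0]]
[[32,17],[41,0]]
[[32,17],[41,1],[49,0]]
[[12,16],[16,0],[32,17],[41,1],[49,0]]
[[12,16],[16,0],[32,17],[41,1],[49,0]]
[[12,16],[16,0],[32,17],[41,1],[49,0]]
[[12,16],[16,1],[26,0],[32,17],[41,1],[49,0]]
[[12,16],[16,12],[23,1],[26,0],[32,17],[41,1],[49,0]]
[[12,16],[16,12],[23,1],[26,0],[32,17],[41,1],[49,0]]
[[12,16],[16,12],[23,1],[26,0],[32,17],[41,1],[49,0]]
[[12,16],[16,12],[23,1],[26,0],[32,17],[41,1],[49,0]]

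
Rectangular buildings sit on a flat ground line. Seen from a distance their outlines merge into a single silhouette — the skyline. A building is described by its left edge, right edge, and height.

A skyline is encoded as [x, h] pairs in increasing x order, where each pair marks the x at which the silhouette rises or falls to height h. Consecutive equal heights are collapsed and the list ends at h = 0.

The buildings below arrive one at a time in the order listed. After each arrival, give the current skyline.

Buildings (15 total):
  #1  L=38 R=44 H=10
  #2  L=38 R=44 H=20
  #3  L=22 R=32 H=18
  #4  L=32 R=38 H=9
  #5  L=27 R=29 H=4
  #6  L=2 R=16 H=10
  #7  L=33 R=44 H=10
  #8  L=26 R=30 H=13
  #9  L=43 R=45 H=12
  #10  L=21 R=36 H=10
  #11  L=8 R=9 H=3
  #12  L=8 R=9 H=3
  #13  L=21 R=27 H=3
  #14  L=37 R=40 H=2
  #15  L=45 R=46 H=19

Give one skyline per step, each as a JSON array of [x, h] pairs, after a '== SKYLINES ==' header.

== SKYLINES ==
[[38,10],[44,0]]
[[38,20],[44,0]]
[[22,18],[32,0],[38,20],[44,0]]
[[22,18],[32,9],[38,20],[44,0]]
[[22,18],[32,9],[38,20],[44,0]]
[[2,10],[16,0],[22,18],[32,9],[38,20],[44,0]]
[[2,10],[16,0],[22,18],[32,9],[33,10],[38,20],[44,0]]
[[2,10],[16,0],[22,18],[32,9],[33,10],[38,20],[44,0]]
[[2,10],[16,0],[22,18],[32,9],[33,10],[38,20],[44,12],[45,0]]
[[2,10],[16,0],[21,10],[22,18],[32,10],[38,20],[44,12],[45,0]]
[[2,10],[16,0],[21,10],[22,18],[32,10],[38,20],[44,12],[45,0]]
[[2,10],[16,0],[21,10],[22,18],[32,10],[38,20],[44,12],[45,0]]
[[2,10],[16,0],[21,10],[22,18],[32,10],[38,20],[44,12],[45,0]]
[[2,10],[16,0],[21,10],[22,18],[32,10],[38,20],[44,12],[45,0]]
[[2,10],[16,0],[21,10],[22,18],[32,10],[38,20],[44,12],[45,19],[46,0]]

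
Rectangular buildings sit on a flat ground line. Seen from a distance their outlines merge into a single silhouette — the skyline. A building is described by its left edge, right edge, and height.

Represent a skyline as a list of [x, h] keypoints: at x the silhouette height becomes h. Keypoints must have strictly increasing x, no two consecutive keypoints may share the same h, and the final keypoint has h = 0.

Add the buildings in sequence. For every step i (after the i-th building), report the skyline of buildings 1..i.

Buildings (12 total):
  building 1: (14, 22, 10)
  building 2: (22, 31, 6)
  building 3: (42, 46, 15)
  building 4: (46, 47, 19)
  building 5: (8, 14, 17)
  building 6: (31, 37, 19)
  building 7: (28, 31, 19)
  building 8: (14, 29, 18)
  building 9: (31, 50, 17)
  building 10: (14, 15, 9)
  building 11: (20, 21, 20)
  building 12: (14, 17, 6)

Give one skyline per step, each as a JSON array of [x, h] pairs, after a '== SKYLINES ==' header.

== SKYLINES ==
[[14,10],[22,0]]
[[14,10],[22,6],[31,0]]
[[14,10],[22,6],[31,0],[42,15],[46,0]]
[[14,10],[22,6],[31,0],[42,15],[46,19],[47,0]]
[[8,17],[14,10],[22,6],[31,0],[42,15],[46,19],[47,0]]
[[8,17],[14,10],[22,6],[31,19],[37,0],[42,15],[46,19],[47,0]]
[[8,17],[14,10],[22,6],[28,19],[37,0],[42,15],[46,19],[47,0]]
[[8,17],[14,18],[28,19],[37,0],[42,15],[46,19],[47,0]]
[[8,17],[14,18],[28,19],[37,17],[46,19],[47,17],[50,0]]
[[8,17],[14,18],[28,19],[37,17],[46,19],[47,17],[50,0]]
[[8,17],[14,18],[20,20],[21,18],[28,19],[37,17],[46,19],[47,17],[50,0]]
[[8,17],[14,18],[20,20],[21,18],[28,19],[37,17],[46,19],[47,17],[50,0]]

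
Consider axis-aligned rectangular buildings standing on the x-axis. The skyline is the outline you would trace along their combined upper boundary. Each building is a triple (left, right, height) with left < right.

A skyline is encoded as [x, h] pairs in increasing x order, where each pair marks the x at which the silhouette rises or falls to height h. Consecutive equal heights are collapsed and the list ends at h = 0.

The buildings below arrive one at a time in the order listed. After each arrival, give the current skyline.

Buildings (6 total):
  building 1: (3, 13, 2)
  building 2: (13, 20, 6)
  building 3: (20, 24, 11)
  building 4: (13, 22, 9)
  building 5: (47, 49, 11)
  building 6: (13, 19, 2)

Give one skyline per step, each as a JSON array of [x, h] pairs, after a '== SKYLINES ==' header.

== SKYLINES ==
[[3,2],[13,0]]
[[3,2],[13,6],[20,0]]
[[3,2],[13,6],[20,11],[24,0]]
[[3,2],[13,9],[20,11],[24,0]]
[[3,2],[13,9],[20,11],[24,0],[47,11],[49,0]]
[[3,2],[13,9],[20,11],[24,0],[47,11],[49,0]]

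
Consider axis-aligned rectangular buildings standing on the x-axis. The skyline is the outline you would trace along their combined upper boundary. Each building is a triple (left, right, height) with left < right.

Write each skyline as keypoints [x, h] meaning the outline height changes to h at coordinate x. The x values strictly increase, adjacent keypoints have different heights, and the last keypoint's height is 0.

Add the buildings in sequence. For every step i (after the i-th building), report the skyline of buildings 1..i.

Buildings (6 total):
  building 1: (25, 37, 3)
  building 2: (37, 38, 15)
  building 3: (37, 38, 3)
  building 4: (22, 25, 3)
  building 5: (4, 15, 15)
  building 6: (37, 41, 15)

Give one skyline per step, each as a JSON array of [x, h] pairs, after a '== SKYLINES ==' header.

== SKYLINES ==
[[25,3],[37,0]]
[[25,3],[37,15],[38,0]]
[[25,3],[37,15],[38,0]]
[[22,3],[37,15],[38,0]]
[[4,15],[15,0],[22,3],[37,15],[38,0]]
[[4,15],[15,0],[22,3],[37,15],[41,0]]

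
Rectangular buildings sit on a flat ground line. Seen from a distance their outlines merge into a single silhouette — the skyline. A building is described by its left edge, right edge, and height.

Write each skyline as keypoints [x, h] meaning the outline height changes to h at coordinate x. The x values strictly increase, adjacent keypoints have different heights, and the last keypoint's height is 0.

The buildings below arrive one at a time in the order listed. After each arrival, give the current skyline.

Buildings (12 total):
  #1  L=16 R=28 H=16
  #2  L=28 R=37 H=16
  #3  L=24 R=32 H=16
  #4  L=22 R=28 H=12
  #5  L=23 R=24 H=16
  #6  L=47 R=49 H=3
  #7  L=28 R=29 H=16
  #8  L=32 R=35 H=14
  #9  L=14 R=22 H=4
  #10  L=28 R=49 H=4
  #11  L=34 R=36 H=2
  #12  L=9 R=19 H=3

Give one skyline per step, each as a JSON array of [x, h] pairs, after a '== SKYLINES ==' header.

== SKYLINES ==
[[16,16],[28,0]]
[[16,16],[37,0]]
[[16,16],[37,0]]
[[16,16],[37,0]]
[[16,16],[37,0]]
[[16,16],[37,0],[47,3],[49,0]]
[[16,16],[37,0],[47,3],[49,0]]
[[16,16],[37,0],[47,3],[49,0]]
[[14,4],[16,16],[37,0],[47,3],[49,0]]
[[14,4],[16,16],[37,4],[49,0]]
[[14,4],[16,16],[37,4],[49,0]]
[[9,3],[14,4],[16,16],[37,4],[49,0]]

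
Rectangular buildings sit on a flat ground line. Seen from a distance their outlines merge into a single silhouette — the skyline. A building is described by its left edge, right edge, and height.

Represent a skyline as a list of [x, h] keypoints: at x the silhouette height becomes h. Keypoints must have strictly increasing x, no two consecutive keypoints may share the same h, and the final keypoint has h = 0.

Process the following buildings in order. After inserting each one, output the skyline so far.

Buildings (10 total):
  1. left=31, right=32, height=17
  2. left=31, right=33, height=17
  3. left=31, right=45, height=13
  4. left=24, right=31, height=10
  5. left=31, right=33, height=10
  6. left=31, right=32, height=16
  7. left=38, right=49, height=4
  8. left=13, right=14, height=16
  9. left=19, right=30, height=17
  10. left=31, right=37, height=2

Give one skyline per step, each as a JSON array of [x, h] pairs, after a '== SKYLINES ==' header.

== SKYLINES ==
[[31,17],[32,0]]
[[31,17],[33,0]]
[[31,17],[33,13],[45,0]]
[[24,10],[31,17],[33,13],[45,0]]
[[24,10],[31,17],[33,13],[45,0]]
[[24,10],[31,17],[33,13],[45,0]]
[[24,10],[31,17],[33,13],[45,4],[49,0]]
[[13,16],[14,0],[24,10],[31,17],[33,13],[45,4],[49,0]]
[[13,16],[14,0],[19,17],[30,10],[31,17],[33,13],[45,4],[49,0]]
[[13,16],[14,0],[19,17],[30,10],[31,17],[33,13],[45,4],[49,0]]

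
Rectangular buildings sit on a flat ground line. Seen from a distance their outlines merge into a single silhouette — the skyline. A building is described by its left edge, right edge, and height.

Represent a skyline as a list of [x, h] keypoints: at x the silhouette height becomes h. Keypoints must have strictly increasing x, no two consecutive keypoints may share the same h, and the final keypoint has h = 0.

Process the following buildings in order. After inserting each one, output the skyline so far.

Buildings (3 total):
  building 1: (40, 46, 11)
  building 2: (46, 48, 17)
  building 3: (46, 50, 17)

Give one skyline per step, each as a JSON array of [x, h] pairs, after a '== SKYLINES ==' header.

== SKYLINES ==
[[40,11],[46,0]]
[[40,11],[46,17],[48,0]]
[[40,11],[46,17],[50,0]]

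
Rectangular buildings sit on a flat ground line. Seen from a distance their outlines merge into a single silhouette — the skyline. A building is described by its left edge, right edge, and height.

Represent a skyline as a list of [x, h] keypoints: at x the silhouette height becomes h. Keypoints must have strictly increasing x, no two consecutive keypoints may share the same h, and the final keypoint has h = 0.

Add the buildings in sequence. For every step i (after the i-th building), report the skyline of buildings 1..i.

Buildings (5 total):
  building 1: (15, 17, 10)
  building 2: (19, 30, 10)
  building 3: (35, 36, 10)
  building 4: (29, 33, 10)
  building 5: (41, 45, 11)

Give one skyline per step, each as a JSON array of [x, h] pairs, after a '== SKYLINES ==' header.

== SKYLINES ==
[[15,10],[17,0]]
[[15,10],[17,0],[19,10],[30,0]]
[[15,10],[17,0],[19,10],[30,0],[35,10],[36,0]]
[[15,10],[17,0],[19,10],[33,0],[35,10],[36,0]]
[[15,10],[17,0],[19,10],[33,0],[35,10],[36,0],[41,11],[45,0]]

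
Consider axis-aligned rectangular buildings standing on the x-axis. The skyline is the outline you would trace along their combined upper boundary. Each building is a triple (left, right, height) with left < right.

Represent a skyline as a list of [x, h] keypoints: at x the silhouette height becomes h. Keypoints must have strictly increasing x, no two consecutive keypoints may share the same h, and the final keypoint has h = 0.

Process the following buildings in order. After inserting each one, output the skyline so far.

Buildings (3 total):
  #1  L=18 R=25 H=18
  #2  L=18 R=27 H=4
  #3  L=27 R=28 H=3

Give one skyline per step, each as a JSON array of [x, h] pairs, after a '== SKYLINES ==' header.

== SKYLINES ==
[[18,18],[25,0]]
[[18,18],[25,4],[27,0]]
[[18,18],[25,4],[27,3],[28,0]]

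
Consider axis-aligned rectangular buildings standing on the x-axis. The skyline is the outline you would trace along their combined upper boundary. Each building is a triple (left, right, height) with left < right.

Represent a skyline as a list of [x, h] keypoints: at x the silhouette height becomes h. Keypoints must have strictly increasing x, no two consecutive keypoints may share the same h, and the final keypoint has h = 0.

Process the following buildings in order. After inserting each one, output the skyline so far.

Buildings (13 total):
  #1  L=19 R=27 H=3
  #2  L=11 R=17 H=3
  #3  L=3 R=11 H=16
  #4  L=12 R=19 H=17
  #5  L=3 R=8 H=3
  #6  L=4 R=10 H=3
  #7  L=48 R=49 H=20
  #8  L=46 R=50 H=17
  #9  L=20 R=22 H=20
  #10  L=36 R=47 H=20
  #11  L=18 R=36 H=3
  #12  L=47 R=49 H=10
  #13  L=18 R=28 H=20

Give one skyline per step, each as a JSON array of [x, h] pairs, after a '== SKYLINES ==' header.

== SKYLINES ==
[[19,3],[27,0]]
[[11,3],[17,0],[19,3],[27,0]]
[[3,16],[11,3],[17,0],[19,3],[27,0]]
[[3,16],[11,3],[12,17],[19,3],[27,0]]
[[3,16],[11,3],[12,17],[19,3],[27,0]]
[[3,16],[11,3],[12,17],[19,3],[27,0]]
[[3,16],[11,3],[12,17],[19,3],[27,0],[48,20],[49,0]]
[[3,16],[11,3],[12,17],[19,3],[27,0],[46,17],[48,20],[49,17],[50,0]]
[[3,16],[11,3],[12,17],[19,3],[20,20],[22,3],[27,0],[46,17],[48,20],[49,17],[50,0]]
[[3,16],[11,3],[12,17],[19,3],[20,20],[22,3],[27,0],[36,20],[47,17],[48,20],[49,17],[50,0]]
[[3,16],[11,3],[12,17],[19,3],[20,20],[22,3],[36,20],[47,17],[48,20],[49,17],[50,0]]
[[3,16],[11,3],[12,17],[19,3],[20,20],[22,3],[36,20],[47,17],[48,20],[49,17],[50,0]]
[[3,16],[11,3],[12,17],[18,20],[28,3],[36,20],[47,17],[48,20],[49,17],[50,0]]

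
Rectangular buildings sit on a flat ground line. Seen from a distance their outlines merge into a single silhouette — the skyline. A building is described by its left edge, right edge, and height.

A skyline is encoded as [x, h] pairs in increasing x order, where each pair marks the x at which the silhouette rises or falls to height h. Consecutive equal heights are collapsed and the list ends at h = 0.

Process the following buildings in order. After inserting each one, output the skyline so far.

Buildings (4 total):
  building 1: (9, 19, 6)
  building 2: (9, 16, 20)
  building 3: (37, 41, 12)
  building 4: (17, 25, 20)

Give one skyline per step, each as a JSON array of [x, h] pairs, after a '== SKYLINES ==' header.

== SKYLINES ==
[[9,6],[19,0]]
[[9,20],[16,6],[19,0]]
[[9,20],[16,6],[19,0],[37,12],[41,0]]
[[9,20],[16,6],[17,20],[25,0],[37,12],[41,0]]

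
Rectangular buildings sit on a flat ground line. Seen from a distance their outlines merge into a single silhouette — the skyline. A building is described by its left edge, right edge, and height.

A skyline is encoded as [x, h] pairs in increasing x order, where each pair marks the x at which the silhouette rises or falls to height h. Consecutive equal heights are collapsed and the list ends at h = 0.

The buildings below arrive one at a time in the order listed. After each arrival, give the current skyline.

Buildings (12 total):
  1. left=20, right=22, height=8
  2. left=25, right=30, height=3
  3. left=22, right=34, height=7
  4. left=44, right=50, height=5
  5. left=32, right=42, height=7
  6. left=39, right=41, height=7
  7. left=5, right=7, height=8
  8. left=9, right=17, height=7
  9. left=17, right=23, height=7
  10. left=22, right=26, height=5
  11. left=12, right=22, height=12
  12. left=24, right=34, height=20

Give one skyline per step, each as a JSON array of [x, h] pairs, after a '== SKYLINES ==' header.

== SKYLINES ==
[[20,8],[22,0]]
[[20,8],[22,0],[25,3],[30,0]]
[[20,8],[22,7],[34,0]]
[[20,8],[22,7],[34,0],[44,5],[50,0]]
[[20,8],[22,7],[42,0],[44,5],[50,0]]
[[20,8],[22,7],[42,0],[44,5],[50,0]]
[[5,8],[7,0],[20,8],[22,7],[42,0],[44,5],[50,0]]
[[5,8],[7,0],[9,7],[17,0],[20,8],[22,7],[42,0],[44,5],[50,0]]
[[5,8],[7,0],[9,7],[20,8],[22,7],[42,0],[44,5],[50,0]]
[[5,8],[7,0],[9,7],[20,8],[22,7],[42,0],[44,5],[50,0]]
[[5,8],[7,0],[9,7],[12,12],[22,7],[42,0],[44,5],[50,0]]
[[5,8],[7,0],[9,7],[12,12],[22,7],[24,20],[34,7],[42,0],[44,5],[50,0]]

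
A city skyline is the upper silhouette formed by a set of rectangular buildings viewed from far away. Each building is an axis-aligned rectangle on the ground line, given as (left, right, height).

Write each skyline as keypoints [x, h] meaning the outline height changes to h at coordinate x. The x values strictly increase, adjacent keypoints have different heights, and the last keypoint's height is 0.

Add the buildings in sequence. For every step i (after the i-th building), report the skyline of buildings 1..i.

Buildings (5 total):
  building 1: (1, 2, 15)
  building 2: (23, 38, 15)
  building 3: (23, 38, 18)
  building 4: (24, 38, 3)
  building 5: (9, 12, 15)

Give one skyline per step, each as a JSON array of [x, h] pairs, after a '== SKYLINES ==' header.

== SKYLINES ==
[[1,15],[2,0]]
[[1,15],[2,0],[23,15],[38,0]]
[[1,15],[2,0],[23,18],[38,0]]
[[1,15],[2,0],[23,18],[38,0]]
[[1,15],[2,0],[9,15],[12,0],[23,18],[38,0]]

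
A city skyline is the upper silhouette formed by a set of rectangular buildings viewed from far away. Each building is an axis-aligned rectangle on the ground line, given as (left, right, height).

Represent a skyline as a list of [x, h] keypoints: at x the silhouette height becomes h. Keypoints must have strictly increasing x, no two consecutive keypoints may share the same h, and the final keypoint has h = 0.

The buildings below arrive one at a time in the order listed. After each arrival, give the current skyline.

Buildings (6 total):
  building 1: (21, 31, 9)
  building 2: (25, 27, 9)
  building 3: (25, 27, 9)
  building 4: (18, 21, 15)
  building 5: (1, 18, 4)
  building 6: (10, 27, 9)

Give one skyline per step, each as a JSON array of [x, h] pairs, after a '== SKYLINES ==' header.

== SKYLINES ==
[[21,9],[31,0]]
[[21,9],[31,0]]
[[21,9],[31,0]]
[[18,15],[21,9],[31,0]]
[[1,4],[18,15],[21,9],[31,0]]
[[1,4],[10,9],[18,15],[21,9],[31,0]]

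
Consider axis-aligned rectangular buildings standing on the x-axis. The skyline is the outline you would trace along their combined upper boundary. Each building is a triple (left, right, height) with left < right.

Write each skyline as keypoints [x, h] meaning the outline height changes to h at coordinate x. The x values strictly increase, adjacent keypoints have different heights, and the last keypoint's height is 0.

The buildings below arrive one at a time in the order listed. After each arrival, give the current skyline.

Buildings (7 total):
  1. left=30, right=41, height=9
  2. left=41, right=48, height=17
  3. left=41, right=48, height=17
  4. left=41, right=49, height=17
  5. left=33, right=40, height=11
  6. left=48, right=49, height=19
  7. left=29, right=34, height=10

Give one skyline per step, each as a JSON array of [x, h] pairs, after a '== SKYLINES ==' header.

== SKYLINES ==
[[30,9],[41,0]]
[[30,9],[41,17],[48,0]]
[[30,9],[41,17],[48,0]]
[[30,9],[41,17],[49,0]]
[[30,9],[33,11],[40,9],[41,17],[49,0]]
[[30,9],[33,11],[40,9],[41,17],[48,19],[49,0]]
[[29,10],[33,11],[40,9],[41,17],[48,19],[49,0]]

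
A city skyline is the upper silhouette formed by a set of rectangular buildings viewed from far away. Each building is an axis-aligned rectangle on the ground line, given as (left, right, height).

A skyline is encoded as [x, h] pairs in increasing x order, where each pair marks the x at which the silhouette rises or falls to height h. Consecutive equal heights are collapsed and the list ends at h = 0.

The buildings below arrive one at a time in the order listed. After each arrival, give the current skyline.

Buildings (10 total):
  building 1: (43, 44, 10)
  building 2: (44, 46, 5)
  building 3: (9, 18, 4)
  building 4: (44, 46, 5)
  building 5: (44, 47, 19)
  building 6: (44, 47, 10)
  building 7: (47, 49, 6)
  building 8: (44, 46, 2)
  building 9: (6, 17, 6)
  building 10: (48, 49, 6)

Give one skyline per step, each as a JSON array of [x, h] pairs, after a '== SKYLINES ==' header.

== SKYLINES ==
[[43,10],[44,0]]
[[43,10],[44,5],[46,0]]
[[9,4],[18,0],[43,10],[44,5],[46,0]]
[[9,4],[18,0],[43,10],[44,5],[46,0]]
[[9,4],[18,0],[43,10],[44,19],[47,0]]
[[9,4],[18,0],[43,10],[44,19],[47,0]]
[[9,4],[18,0],[43,10],[44,19],[47,6],[49,0]]
[[9,4],[18,0],[43,10],[44,19],[47,6],[49,0]]
[[6,6],[17,4],[18,0],[43,10],[44,19],[47,6],[49,0]]
[[6,6],[17,4],[18,0],[43,10],[44,19],[47,6],[49,0]]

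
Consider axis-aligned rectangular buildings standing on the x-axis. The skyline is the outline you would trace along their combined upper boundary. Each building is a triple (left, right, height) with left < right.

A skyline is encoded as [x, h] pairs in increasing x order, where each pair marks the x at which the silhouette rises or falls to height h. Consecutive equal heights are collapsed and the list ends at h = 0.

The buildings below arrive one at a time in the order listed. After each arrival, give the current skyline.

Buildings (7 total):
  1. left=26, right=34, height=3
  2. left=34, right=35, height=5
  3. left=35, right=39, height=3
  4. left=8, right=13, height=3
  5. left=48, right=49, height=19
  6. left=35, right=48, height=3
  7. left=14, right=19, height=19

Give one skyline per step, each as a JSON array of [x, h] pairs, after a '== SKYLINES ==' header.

== SKYLINES ==
[[26,3],[34,0]]
[[26,3],[34,5],[35,0]]
[[26,3],[34,5],[35,3],[39,0]]
[[8,3],[13,0],[26,3],[34,5],[35,3],[39,0]]
[[8,3],[13,0],[26,3],[34,5],[35,3],[39,0],[48,19],[49,0]]
[[8,3],[13,0],[26,3],[34,5],[35,3],[48,19],[49,0]]
[[8,3],[13,0],[14,19],[19,0],[26,3],[34,5],[35,3],[48,19],[49,0]]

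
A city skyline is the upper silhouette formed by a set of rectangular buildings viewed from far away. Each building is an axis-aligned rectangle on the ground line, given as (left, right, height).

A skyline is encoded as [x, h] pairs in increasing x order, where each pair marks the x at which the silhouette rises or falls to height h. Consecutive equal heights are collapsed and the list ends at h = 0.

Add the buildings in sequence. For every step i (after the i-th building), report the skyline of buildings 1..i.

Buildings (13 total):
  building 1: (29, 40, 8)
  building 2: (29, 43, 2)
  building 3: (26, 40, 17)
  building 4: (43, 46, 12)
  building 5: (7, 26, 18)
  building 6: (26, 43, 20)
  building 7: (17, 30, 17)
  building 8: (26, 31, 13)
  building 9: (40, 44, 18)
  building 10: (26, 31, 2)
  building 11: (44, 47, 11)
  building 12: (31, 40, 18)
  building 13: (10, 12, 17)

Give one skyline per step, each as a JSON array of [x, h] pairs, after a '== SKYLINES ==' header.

== SKYLINES ==
[[29,8],[40,0]]
[[29,8],[40,2],[43,0]]
[[26,17],[40,2],[43,0]]
[[26,17],[40,2],[43,12],[46,0]]
[[7,18],[26,17],[40,2],[43,12],[46,0]]
[[7,18],[26,20],[43,12],[46,0]]
[[7,18],[26,20],[43,12],[46,0]]
[[7,18],[26,20],[43,12],[46,0]]
[[7,18],[26,20],[43,18],[44,12],[46,0]]
[[7,18],[26,20],[43,18],[44,12],[46,0]]
[[7,18],[26,20],[43,18],[44,12],[46,11],[47,0]]
[[7,18],[26,20],[43,18],[44,12],[46,11],[47,0]]
[[7,18],[26,20],[43,18],[44,12],[46,11],[47,0]]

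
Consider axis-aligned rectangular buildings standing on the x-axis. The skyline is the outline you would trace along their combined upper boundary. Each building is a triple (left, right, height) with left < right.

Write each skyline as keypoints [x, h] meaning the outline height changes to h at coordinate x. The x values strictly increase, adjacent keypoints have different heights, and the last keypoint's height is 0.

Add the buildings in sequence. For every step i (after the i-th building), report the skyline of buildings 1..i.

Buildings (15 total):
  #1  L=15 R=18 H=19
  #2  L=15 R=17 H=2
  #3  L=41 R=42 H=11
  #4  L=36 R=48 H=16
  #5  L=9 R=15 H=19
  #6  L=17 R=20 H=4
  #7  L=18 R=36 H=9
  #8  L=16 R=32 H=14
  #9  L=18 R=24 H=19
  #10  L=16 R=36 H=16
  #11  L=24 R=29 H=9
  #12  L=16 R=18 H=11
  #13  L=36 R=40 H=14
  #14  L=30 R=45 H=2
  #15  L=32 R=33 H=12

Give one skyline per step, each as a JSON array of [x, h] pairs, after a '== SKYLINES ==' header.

== SKYLINES ==
[[15,19],[18,0]]
[[15,19],[18,0]]
[[15,19],[18,0],[41,11],[42,0]]
[[15,19],[18,0],[36,16],[48,0]]
[[9,19],[18,0],[36,16],[48,0]]
[[9,19],[18,4],[20,0],[36,16],[48,0]]
[[9,19],[18,9],[36,16],[48,0]]
[[9,19],[18,14],[32,9],[36,16],[48,0]]
[[9,19],[24,14],[32,9],[36,16],[48,0]]
[[9,19],[24,16],[48,0]]
[[9,19],[24,16],[48,0]]
[[9,19],[24,16],[48,0]]
[[9,19],[24,16],[48,0]]
[[9,19],[24,16],[48,0]]
[[9,19],[24,16],[48,0]]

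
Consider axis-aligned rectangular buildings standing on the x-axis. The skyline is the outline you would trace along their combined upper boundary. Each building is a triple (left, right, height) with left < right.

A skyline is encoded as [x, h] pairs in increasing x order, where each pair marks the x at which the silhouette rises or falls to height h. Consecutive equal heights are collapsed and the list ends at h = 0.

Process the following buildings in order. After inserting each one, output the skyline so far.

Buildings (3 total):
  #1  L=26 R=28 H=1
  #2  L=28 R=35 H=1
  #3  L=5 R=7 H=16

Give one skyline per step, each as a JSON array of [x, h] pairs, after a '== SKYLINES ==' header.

== SKYLINES ==
[[26,1],[28,0]]
[[26,1],[35,0]]
[[5,16],[7,0],[26,1],[35,0]]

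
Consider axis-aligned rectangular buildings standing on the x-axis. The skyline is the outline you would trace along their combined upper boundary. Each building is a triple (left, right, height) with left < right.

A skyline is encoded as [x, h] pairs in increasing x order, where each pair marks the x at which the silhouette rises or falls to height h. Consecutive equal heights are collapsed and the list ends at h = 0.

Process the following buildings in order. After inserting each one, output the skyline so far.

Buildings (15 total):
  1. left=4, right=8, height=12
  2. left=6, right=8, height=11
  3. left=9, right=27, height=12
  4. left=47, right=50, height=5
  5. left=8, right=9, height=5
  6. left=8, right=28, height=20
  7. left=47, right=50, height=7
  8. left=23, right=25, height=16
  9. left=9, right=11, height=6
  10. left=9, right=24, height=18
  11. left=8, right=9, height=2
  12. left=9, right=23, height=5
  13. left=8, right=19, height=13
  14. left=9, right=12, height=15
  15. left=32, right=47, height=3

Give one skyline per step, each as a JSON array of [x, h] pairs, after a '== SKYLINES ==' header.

== SKYLINES ==
[[4,12],[8,0]]
[[4,12],[8,0]]
[[4,12],[8,0],[9,12],[27,0]]
[[4,12],[8,0],[9,12],[27,0],[47,5],[50,0]]
[[4,12],[8,5],[9,12],[27,0],[47,5],[50,0]]
[[4,12],[8,20],[28,0],[47,5],[50,0]]
[[4,12],[8,20],[28,0],[47,7],[50,0]]
[[4,12],[8,20],[28,0],[47,7],[50,0]]
[[4,12],[8,20],[28,0],[47,7],[50,0]]
[[4,12],[8,20],[28,0],[47,7],[50,0]]
[[4,12],[8,20],[28,0],[47,7],[50,0]]
[[4,12],[8,20],[28,0],[47,7],[50,0]]
[[4,12],[8,20],[28,0],[47,7],[50,0]]
[[4,12],[8,20],[28,0],[47,7],[50,0]]
[[4,12],[8,20],[28,0],[32,3],[47,7],[50,0]]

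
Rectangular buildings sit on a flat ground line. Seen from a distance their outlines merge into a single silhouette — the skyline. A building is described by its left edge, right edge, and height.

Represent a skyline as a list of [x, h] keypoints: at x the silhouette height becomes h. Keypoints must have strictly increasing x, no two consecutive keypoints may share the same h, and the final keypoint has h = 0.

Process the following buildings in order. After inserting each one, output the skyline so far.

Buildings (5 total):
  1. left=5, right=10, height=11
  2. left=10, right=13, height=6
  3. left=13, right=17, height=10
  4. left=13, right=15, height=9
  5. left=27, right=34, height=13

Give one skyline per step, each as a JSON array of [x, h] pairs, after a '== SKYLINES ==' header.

== SKYLINES ==
[[5,11],[10,0]]
[[5,11],[10,6],[13,0]]
[[5,11],[10,6],[13,10],[17,0]]
[[5,11],[10,6],[13,10],[17,0]]
[[5,11],[10,6],[13,10],[17,0],[27,13],[34,0]]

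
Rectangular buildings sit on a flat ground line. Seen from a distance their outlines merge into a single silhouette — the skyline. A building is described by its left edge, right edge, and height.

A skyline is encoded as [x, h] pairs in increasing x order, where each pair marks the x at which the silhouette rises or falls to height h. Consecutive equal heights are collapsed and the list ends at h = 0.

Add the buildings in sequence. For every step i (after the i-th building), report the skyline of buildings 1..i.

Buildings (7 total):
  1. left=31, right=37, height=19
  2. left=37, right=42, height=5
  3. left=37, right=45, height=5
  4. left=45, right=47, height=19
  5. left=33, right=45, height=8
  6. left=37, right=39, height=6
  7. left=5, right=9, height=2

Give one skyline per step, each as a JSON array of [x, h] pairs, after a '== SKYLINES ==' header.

== SKYLINES ==
[[31,19],[37,0]]
[[31,19],[37,5],[42,0]]
[[31,19],[37,5],[45,0]]
[[31,19],[37,5],[45,19],[47,0]]
[[31,19],[37,8],[45,19],[47,0]]
[[31,19],[37,8],[45,19],[47,0]]
[[5,2],[9,0],[31,19],[37,8],[45,19],[47,0]]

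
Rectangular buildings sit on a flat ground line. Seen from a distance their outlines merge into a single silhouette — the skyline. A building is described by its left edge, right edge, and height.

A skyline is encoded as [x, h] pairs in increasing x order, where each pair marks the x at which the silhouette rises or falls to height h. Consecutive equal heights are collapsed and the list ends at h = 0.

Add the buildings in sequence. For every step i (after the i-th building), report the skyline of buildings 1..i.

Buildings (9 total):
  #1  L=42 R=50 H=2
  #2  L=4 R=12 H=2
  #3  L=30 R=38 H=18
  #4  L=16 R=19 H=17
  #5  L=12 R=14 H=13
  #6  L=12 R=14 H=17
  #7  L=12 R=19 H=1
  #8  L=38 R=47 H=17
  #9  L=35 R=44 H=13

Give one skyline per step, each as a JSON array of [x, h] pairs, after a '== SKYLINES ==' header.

== SKYLINES ==
[[42,2],[50,0]]
[[4,2],[12,0],[42,2],[50,0]]
[[4,2],[12,0],[30,18],[38,0],[42,2],[50,0]]
[[4,2],[12,0],[16,17],[19,0],[30,18],[38,0],[42,2],[50,0]]
[[4,2],[12,13],[14,0],[16,17],[19,0],[30,18],[38,0],[42,2],[50,0]]
[[4,2],[12,17],[14,0],[16,17],[19,0],[30,18],[38,0],[42,2],[50,0]]
[[4,2],[12,17],[14,1],[16,17],[19,0],[30,18],[38,0],[42,2],[50,0]]
[[4,2],[12,17],[14,1],[16,17],[19,0],[30,18],[38,17],[47,2],[50,0]]
[[4,2],[12,17],[14,1],[16,17],[19,0],[30,18],[38,17],[47,2],[50,0]]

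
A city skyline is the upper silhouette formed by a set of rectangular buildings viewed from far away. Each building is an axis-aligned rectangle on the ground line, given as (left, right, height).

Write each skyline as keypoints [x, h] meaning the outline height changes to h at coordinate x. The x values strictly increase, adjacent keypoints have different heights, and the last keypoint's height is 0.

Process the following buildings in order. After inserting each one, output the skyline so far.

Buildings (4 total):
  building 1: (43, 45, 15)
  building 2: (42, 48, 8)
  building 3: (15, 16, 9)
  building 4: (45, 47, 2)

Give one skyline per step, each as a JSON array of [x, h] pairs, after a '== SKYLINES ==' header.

== SKYLINES ==
[[43,15],[45,0]]
[[42,8],[43,15],[45,8],[48,0]]
[[15,9],[16,0],[42,8],[43,15],[45,8],[48,0]]
[[15,9],[16,0],[42,8],[43,15],[45,8],[48,0]]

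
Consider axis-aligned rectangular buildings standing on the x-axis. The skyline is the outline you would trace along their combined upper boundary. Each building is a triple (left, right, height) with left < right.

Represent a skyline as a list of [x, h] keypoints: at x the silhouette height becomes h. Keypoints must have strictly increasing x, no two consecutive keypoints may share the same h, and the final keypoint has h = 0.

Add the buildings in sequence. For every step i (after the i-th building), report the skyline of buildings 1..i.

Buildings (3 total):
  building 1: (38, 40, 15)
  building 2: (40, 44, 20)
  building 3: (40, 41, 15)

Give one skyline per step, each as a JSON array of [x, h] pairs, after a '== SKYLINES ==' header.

== SKYLINES ==
[[38,15],[40,0]]
[[38,15],[40,20],[44,0]]
[[38,15],[40,20],[44,0]]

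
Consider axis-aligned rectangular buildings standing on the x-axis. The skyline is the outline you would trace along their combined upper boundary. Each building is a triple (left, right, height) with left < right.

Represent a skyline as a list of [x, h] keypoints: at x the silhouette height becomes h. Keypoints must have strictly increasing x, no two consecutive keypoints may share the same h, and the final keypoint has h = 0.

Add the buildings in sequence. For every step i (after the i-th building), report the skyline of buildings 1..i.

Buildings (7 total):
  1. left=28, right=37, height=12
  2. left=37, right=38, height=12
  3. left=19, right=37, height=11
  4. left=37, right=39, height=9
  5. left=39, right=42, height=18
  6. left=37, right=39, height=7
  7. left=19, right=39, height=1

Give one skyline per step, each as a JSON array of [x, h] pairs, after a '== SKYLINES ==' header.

== SKYLINES ==
[[28,12],[37,0]]
[[28,12],[38,0]]
[[19,11],[28,12],[38,0]]
[[19,11],[28,12],[38,9],[39,0]]
[[19,11],[28,12],[38,9],[39,18],[42,0]]
[[19,11],[28,12],[38,9],[39,18],[42,0]]
[[19,11],[28,12],[38,9],[39,18],[42,0]]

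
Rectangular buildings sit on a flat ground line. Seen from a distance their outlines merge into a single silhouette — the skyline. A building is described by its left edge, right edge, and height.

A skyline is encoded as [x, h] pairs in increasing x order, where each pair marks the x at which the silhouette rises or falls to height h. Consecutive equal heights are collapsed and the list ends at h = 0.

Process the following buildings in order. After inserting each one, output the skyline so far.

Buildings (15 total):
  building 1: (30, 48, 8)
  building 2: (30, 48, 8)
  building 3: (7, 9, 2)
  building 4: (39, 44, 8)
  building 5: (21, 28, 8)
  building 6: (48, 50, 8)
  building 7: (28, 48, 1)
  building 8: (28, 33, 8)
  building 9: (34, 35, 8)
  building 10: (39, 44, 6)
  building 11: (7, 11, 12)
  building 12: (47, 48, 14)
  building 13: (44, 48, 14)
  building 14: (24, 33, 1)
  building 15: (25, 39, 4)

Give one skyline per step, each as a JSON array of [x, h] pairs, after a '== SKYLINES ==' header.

== SKYLINES ==
[[30,8],[48,0]]
[[30,8],[48,0]]
[[7,2],[9,0],[30,8],[48,0]]
[[7,2],[9,0],[30,8],[48,0]]
[[7,2],[9,0],[21,8],[28,0],[30,8],[48,0]]
[[7,2],[9,0],[21,8],[28,0],[30,8],[50,0]]
[[7,2],[9,0],[21,8],[28,1],[30,8],[50,0]]
[[7,2],[9,0],[21,8],[50,0]]
[[7,2],[9,0],[21,8],[50,0]]
[[7,2],[9,0],[21,8],[50,0]]
[[7,12],[11,0],[21,8],[50,0]]
[[7,12],[11,0],[21,8],[47,14],[48,8],[50,0]]
[[7,12],[11,0],[21,8],[44,14],[48,8],[50,0]]
[[7,12],[11,0],[21,8],[44,14],[48,8],[50,0]]
[[7,12],[11,0],[21,8],[44,14],[48,8],[50,0]]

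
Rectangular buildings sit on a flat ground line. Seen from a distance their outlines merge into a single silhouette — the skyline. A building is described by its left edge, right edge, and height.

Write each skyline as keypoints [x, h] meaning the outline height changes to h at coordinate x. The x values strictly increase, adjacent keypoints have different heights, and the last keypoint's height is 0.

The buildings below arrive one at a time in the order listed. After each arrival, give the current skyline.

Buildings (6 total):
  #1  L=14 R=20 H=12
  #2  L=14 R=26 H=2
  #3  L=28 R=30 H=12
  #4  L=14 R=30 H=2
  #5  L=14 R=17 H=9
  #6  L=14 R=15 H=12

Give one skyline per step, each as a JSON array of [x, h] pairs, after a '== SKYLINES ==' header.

== SKYLINES ==
[[14,12],[20,0]]
[[14,12],[20,2],[26,0]]
[[14,12],[20,2],[26,0],[28,12],[30,0]]
[[14,12],[20,2],[28,12],[30,0]]
[[14,12],[20,2],[28,12],[30,0]]
[[14,12],[20,2],[28,12],[30,0]]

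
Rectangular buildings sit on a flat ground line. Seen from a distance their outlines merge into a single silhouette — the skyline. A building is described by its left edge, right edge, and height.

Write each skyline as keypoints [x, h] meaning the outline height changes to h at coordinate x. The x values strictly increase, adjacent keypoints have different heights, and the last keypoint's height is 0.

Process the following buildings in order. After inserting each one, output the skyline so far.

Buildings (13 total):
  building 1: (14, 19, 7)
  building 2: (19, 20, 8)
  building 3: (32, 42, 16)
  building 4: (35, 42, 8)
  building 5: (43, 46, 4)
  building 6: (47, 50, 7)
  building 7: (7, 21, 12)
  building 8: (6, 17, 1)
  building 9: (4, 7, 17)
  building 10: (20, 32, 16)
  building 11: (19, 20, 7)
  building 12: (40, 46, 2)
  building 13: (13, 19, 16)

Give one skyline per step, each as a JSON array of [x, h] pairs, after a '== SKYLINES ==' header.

== SKYLINES ==
[[14,7],[19,0]]
[[14,7],[19,8],[20,0]]
[[14,7],[19,8],[20,0],[32,16],[42,0]]
[[14,7],[19,8],[20,0],[32,16],[42,0]]
[[14,7],[19,8],[20,0],[32,16],[42,0],[43,4],[46,0]]
[[14,7],[19,8],[20,0],[32,16],[42,0],[43,4],[46,0],[47,7],[50,0]]
[[7,12],[21,0],[32,16],[42,0],[43,4],[46,0],[47,7],[50,0]]
[[6,1],[7,12],[21,0],[32,16],[42,0],[43,4],[46,0],[47,7],[50,0]]
[[4,17],[7,12],[21,0],[32,16],[42,0],[43,4],[46,0],[47,7],[50,0]]
[[4,17],[7,12],[20,16],[42,0],[43,4],[46,0],[47,7],[50,0]]
[[4,17],[7,12],[20,16],[42,0],[43,4],[46,0],[47,7],[50,0]]
[[4,17],[7,12],[20,16],[42,2],[43,4],[46,0],[47,7],[50,0]]
[[4,17],[7,12],[13,16],[19,12],[20,16],[42,2],[43,4],[46,0],[47,7],[50,0]]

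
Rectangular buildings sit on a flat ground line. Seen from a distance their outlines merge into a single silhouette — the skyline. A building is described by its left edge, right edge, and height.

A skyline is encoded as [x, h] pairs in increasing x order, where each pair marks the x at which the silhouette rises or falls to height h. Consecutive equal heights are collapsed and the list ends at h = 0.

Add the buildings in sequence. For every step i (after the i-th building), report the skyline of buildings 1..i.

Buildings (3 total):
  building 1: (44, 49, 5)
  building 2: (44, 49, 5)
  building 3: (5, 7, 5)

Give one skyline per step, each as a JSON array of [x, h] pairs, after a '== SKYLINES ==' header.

== SKYLINES ==
[[44,5],[49,0]]
[[44,5],[49,0]]
[[5,5],[7,0],[44,5],[49,0]]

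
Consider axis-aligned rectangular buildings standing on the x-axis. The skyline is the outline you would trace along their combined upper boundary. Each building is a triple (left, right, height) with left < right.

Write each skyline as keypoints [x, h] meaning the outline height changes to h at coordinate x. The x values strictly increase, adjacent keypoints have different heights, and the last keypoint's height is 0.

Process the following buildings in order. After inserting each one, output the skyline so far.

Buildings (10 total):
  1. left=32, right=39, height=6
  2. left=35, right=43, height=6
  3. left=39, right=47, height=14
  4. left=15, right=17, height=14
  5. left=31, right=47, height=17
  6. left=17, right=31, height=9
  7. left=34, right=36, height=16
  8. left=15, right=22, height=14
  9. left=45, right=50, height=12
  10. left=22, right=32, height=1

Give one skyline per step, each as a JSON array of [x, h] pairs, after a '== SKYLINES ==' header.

== SKYLINES ==
[[32,6],[39,0]]
[[32,6],[43,0]]
[[32,6],[39,14],[47,0]]
[[15,14],[17,0],[32,6],[39,14],[47,0]]
[[15,14],[17,0],[31,17],[47,0]]
[[15,14],[17,9],[31,17],[47,0]]
[[15,14],[17,9],[31,17],[47,0]]
[[15,14],[22,9],[31,17],[47,0]]
[[15,14],[22,9],[31,17],[47,12],[50,0]]
[[15,14],[22,9],[31,17],[47,12],[50,0]]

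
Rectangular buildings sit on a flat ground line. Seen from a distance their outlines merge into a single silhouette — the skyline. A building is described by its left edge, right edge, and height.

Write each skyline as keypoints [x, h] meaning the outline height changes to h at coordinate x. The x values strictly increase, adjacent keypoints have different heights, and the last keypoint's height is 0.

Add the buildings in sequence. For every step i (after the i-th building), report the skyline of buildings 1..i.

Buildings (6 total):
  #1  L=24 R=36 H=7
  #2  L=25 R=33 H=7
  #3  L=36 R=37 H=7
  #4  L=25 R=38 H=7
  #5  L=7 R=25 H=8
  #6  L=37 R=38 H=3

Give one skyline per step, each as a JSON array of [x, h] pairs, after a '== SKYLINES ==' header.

== SKYLINES ==
[[24,7],[36,0]]
[[24,7],[36,0]]
[[24,7],[37,0]]
[[24,7],[38,0]]
[[7,8],[25,7],[38,0]]
[[7,8],[25,7],[38,0]]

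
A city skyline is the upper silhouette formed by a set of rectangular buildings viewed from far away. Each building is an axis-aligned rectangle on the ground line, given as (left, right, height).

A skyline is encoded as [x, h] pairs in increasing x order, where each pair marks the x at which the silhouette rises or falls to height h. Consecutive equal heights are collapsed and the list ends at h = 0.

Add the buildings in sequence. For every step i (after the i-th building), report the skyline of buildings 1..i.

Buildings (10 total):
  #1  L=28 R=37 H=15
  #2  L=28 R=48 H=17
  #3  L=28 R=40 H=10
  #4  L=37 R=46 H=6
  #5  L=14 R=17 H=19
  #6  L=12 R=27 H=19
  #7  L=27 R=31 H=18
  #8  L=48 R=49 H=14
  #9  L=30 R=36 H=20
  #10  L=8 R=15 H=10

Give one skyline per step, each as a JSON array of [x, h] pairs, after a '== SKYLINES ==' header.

== SKYLINES ==
[[28,15],[37,0]]
[[28,17],[48,0]]
[[28,17],[48,0]]
[[28,17],[48,0]]
[[14,19],[17,0],[28,17],[48,0]]
[[12,19],[27,0],[28,17],[48,0]]
[[12,19],[27,18],[31,17],[48,0]]
[[12,19],[27,18],[31,17],[48,14],[49,0]]
[[12,19],[27,18],[30,20],[36,17],[48,14],[49,0]]
[[8,10],[12,19],[27,18],[30,20],[36,17],[48,14],[49,0]]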